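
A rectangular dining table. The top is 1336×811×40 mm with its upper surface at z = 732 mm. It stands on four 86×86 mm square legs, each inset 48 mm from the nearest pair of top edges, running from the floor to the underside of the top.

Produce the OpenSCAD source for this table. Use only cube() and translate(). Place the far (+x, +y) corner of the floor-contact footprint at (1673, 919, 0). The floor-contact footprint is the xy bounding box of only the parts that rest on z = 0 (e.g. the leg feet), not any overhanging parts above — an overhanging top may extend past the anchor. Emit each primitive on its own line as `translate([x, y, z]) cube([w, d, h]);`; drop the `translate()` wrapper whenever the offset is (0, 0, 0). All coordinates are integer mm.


// leg_h = 732 - 40 = 692
translate([385, 156, 692]) cube([1336, 811, 40]);
translate([433, 204, 0]) cube([86, 86, 692]);
translate([1587, 204, 0]) cube([86, 86, 692]);
translate([433, 833, 0]) cube([86, 86, 692]);
translate([1587, 833, 0]) cube([86, 86, 692]);


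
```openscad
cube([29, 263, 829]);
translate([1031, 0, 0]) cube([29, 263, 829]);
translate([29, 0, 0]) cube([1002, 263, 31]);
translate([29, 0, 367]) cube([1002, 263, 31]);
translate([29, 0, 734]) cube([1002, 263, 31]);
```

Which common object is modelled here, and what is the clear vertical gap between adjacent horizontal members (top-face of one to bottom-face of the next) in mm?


A bookshelf. The clear shelf gap is 336 mm.

Two tall side panels with 3 horizontal boards between them — a bookshelf. The first two shelf undersides are at z = 0 and z = 367; with shelf thickness 31, the clear gap is 367 − 0 − 31 = 336 mm.


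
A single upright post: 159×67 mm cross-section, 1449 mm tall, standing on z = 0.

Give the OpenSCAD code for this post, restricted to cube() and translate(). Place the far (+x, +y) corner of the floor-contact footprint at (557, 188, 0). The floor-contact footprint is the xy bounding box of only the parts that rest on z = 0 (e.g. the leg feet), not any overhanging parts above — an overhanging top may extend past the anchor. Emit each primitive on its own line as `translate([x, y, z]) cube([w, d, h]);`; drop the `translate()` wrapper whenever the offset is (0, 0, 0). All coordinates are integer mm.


translate([398, 121, 0]) cube([159, 67, 1449]);


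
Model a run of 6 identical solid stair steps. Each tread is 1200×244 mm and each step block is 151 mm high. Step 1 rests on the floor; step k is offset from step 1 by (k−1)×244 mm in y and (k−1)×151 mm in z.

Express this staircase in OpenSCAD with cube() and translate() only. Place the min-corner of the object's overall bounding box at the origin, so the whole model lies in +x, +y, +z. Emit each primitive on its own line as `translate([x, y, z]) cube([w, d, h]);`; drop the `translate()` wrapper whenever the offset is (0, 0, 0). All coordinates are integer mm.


cube([1200, 244, 151]);
translate([0, 244, 151]) cube([1200, 244, 151]);
translate([0, 488, 302]) cube([1200, 244, 151]);
translate([0, 732, 453]) cube([1200, 244, 151]);
translate([0, 976, 604]) cube([1200, 244, 151]);
translate([0, 1220, 755]) cube([1200, 244, 151]);


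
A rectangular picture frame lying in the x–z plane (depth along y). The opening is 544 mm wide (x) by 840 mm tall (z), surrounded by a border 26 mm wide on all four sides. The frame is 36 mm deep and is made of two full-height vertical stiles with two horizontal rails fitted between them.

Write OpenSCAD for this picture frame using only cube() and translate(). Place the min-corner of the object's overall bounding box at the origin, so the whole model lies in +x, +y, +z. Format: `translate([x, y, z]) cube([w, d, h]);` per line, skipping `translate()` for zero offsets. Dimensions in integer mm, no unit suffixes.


cube([26, 36, 892]);
translate([570, 0, 0]) cube([26, 36, 892]);
translate([26, 0, 0]) cube([544, 36, 26]);
translate([26, 0, 866]) cube([544, 36, 26]);


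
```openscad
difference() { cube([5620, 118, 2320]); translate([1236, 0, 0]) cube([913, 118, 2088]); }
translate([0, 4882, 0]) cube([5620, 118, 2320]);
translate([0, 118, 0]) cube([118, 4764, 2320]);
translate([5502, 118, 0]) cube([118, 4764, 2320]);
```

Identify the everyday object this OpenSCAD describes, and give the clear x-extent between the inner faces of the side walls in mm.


A single room. The interior width is 5384 mm.

Four walls enclosing a rectangle with a door in the front wall — a room. Outside width 5620 minus two 118 mm walls gives 5384 mm.


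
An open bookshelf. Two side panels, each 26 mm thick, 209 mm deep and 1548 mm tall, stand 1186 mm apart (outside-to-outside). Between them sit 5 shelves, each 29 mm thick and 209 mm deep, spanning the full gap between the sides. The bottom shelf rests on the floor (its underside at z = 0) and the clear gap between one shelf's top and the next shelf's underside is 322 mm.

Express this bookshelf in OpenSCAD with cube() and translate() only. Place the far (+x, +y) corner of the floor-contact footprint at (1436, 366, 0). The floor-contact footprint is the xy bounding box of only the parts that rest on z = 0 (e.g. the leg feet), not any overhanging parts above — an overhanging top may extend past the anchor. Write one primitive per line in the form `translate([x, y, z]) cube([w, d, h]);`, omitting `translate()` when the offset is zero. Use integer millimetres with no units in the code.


translate([250, 157, 0]) cube([26, 209, 1548]);
translate([1410, 157, 0]) cube([26, 209, 1548]);
translate([276, 157, 0]) cube([1134, 209, 29]);
translate([276, 157, 351]) cube([1134, 209, 29]);
translate([276, 157, 702]) cube([1134, 209, 29]);
translate([276, 157, 1053]) cube([1134, 209, 29]);
translate([276, 157, 1404]) cube([1134, 209, 29]);


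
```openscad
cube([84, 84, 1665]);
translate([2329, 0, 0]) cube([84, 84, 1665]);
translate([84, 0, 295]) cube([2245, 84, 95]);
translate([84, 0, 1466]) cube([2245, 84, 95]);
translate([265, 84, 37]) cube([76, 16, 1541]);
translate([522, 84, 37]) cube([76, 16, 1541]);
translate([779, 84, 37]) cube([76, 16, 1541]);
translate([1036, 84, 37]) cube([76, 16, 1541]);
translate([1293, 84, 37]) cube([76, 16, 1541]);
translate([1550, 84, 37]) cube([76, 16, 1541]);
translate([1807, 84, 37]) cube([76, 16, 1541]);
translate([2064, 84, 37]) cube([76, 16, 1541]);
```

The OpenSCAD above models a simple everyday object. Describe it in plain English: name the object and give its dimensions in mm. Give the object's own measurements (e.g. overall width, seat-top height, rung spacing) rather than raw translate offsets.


A fence section. Two 84×84 mm posts, 1665 mm tall, stand on the floor with a clear span of 2245 mm between their inner faces. Two horizontal rails of 84×95 mm section span the gap between the posts with their undersides at z = 295 mm and z = 1466 mm, flush with the posts' −y face. 8 pickets, each 76 mm wide, 16 mm thick and 1541 mm tall, are fixed to the +y face of the rails with their bottoms at z = 37 mm, spaced across the span with a 181 mm gap after the −x post and between neighbouring pickets, with 189 mm left before the +x post.


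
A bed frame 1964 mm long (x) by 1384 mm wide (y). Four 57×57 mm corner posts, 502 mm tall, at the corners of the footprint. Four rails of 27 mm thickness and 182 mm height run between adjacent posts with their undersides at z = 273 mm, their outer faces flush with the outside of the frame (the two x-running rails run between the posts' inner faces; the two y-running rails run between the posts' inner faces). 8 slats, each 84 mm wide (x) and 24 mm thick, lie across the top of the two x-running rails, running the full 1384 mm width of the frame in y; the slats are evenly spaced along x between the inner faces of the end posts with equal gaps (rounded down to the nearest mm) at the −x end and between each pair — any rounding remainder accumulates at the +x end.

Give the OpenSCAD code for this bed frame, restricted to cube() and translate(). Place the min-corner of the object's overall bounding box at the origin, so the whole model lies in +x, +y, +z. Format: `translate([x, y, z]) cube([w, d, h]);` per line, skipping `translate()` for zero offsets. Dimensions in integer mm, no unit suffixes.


cube([57, 57, 502]);
translate([0, 1327, 0]) cube([57, 57, 502]);
translate([1907, 0, 0]) cube([57, 57, 502]);
translate([1907, 1327, 0]) cube([57, 57, 502]);
translate([57, 0, 273]) cube([1850, 27, 182]);
translate([57, 1357, 273]) cube([1850, 27, 182]);
translate([0, 57, 273]) cube([27, 1270, 182]);
translate([1937, 57, 273]) cube([27, 1270, 182]);
translate([187, 0, 455]) cube([84, 1384, 24]);
translate([401, 0, 455]) cube([84, 1384, 24]);
translate([615, 0, 455]) cube([84, 1384, 24]);
translate([829, 0, 455]) cube([84, 1384, 24]);
translate([1043, 0, 455]) cube([84, 1384, 24]);
translate([1257, 0, 455]) cube([84, 1384, 24]);
translate([1471, 0, 455]) cube([84, 1384, 24]);
translate([1685, 0, 455]) cube([84, 1384, 24]);


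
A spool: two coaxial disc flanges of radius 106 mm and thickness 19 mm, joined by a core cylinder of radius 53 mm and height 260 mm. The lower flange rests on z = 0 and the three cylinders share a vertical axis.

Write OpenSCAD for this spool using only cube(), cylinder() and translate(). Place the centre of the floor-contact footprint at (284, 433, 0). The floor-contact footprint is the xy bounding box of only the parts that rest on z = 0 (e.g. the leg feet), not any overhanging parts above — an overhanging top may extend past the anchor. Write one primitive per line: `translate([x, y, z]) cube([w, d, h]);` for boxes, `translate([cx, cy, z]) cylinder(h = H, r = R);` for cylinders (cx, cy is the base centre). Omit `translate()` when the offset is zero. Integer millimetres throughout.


translate([284, 433, 0]) cylinder(h = 19, r = 106);
translate([284, 433, 19]) cylinder(h = 260, r = 53);
translate([284, 433, 279]) cylinder(h = 19, r = 106);


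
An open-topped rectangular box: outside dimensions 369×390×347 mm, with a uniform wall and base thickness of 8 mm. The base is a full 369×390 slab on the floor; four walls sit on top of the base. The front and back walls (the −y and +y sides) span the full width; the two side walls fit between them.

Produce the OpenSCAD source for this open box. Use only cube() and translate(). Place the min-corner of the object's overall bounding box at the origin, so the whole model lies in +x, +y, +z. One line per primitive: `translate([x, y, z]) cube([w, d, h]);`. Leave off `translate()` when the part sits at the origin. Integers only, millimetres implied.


cube([369, 390, 8]);
translate([0, 0, 8]) cube([369, 8, 339]);
translate([0, 382, 8]) cube([369, 8, 339]);
translate([0, 8, 8]) cube([8, 374, 339]);
translate([361, 8, 8]) cube([8, 374, 339]);


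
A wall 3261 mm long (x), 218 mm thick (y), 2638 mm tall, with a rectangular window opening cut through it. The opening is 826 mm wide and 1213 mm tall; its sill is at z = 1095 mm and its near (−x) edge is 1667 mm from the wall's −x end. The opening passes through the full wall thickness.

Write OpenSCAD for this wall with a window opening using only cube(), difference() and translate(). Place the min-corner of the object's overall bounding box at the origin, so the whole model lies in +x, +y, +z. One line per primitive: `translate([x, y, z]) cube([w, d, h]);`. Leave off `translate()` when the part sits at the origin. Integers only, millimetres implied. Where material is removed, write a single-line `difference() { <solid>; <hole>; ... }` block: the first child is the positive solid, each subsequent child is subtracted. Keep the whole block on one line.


difference() { cube([3261, 218, 2638]); translate([1667, 0, 1095]) cube([826, 218, 1213]); }


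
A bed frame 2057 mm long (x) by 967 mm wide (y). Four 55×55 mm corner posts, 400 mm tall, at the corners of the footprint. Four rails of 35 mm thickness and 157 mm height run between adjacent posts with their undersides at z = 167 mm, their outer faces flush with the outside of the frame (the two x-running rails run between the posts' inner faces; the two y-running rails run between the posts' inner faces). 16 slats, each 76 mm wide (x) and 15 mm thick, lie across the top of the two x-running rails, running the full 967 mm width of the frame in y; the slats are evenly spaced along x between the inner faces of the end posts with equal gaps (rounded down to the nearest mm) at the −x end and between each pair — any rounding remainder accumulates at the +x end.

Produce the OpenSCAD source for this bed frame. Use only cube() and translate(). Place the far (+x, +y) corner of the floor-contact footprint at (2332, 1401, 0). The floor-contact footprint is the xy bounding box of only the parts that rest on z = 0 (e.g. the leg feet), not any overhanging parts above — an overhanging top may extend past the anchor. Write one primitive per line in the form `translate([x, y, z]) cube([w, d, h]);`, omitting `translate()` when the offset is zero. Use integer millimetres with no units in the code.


// slat z = rail_z + rail_h = 167 + 157 = 324
// slat gap = ⌊(1947 − 16·76) / 17⌋ = 43
translate([275, 434, 0]) cube([55, 55, 400]);
translate([275, 1346, 0]) cube([55, 55, 400]);
translate([2277, 434, 0]) cube([55, 55, 400]);
translate([2277, 1346, 0]) cube([55, 55, 400]);
translate([330, 434, 167]) cube([1947, 35, 157]);
translate([330, 1366, 167]) cube([1947, 35, 157]);
translate([275, 489, 167]) cube([35, 857, 157]);
translate([2297, 489, 167]) cube([35, 857, 157]);
translate([373, 434, 324]) cube([76, 967, 15]);
translate([492, 434, 324]) cube([76, 967, 15]);
translate([611, 434, 324]) cube([76, 967, 15]);
translate([730, 434, 324]) cube([76, 967, 15]);
translate([849, 434, 324]) cube([76, 967, 15]);
translate([968, 434, 324]) cube([76, 967, 15]);
translate([1087, 434, 324]) cube([76, 967, 15]);
translate([1206, 434, 324]) cube([76, 967, 15]);
translate([1325, 434, 324]) cube([76, 967, 15]);
translate([1444, 434, 324]) cube([76, 967, 15]);
translate([1563, 434, 324]) cube([76, 967, 15]);
translate([1682, 434, 324]) cube([76, 967, 15]);
translate([1801, 434, 324]) cube([76, 967, 15]);
translate([1920, 434, 324]) cube([76, 967, 15]);
translate([2039, 434, 324]) cube([76, 967, 15]);
translate([2158, 434, 324]) cube([76, 967, 15]);


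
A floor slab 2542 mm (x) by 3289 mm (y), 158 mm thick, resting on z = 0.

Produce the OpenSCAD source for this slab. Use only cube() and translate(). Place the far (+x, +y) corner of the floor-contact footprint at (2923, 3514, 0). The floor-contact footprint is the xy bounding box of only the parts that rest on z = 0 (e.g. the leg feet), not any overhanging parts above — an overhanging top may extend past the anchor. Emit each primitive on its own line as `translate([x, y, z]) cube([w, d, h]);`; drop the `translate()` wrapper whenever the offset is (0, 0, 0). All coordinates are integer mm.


translate([381, 225, 0]) cube([2542, 3289, 158]);


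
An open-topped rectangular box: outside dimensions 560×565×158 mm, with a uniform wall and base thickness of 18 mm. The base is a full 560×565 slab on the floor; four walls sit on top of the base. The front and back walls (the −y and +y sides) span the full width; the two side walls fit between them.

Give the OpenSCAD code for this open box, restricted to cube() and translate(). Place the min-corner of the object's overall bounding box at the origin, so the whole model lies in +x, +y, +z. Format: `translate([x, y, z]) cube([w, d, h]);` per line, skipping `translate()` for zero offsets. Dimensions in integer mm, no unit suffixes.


cube([560, 565, 18]);
translate([0, 0, 18]) cube([560, 18, 140]);
translate([0, 547, 18]) cube([560, 18, 140]);
translate([0, 18, 18]) cube([18, 529, 140]);
translate([542, 18, 18]) cube([18, 529, 140]);


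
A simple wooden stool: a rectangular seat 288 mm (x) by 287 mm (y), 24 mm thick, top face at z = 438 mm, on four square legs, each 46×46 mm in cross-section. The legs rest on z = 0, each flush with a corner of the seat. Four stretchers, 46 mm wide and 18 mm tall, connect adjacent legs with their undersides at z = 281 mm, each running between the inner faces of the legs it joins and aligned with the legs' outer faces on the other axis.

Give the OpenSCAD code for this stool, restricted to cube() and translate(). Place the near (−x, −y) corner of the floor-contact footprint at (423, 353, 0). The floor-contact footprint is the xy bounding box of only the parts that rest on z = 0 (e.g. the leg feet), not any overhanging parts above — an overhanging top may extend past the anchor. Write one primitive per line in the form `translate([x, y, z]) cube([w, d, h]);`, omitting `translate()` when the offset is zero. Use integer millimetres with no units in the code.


translate([423, 353, 414]) cube([288, 287, 24]);
translate([423, 353, 0]) cube([46, 46, 414]);
translate([665, 353, 0]) cube([46, 46, 414]);
translate([423, 594, 0]) cube([46, 46, 414]);
translate([665, 594, 0]) cube([46, 46, 414]);
translate([469, 353, 281]) cube([196, 46, 18]);
translate([469, 594, 281]) cube([196, 46, 18]);
translate([423, 399, 281]) cube([46, 195, 18]);
translate([665, 399, 281]) cube([46, 195, 18]);


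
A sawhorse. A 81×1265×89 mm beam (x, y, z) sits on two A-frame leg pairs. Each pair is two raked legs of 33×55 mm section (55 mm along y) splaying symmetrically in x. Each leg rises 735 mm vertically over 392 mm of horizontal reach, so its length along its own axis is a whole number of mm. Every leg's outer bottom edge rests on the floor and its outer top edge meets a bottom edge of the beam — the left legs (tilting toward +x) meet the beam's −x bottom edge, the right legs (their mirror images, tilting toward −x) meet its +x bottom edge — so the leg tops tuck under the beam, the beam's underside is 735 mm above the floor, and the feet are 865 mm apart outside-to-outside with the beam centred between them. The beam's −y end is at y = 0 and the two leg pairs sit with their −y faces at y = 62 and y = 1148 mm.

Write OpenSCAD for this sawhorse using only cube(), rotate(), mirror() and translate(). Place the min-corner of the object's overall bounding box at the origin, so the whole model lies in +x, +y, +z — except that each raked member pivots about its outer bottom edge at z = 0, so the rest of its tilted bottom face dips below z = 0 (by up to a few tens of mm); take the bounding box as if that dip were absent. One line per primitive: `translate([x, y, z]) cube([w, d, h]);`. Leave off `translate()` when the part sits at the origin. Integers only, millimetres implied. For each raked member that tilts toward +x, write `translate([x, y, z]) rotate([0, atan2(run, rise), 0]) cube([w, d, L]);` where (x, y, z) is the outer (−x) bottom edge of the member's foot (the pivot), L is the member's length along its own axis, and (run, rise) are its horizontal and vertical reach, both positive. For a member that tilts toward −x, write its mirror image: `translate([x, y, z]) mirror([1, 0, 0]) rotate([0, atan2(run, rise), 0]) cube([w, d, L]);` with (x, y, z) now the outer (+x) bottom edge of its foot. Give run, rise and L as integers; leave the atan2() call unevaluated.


// leg length = √(392² + 735²) = 833
// right-leg outer foot x = 2·392 + 81 = 865
// beam min-corner = (392, 0, 735)
translate([392, 0, 735]) cube([81, 1265, 89]);
translate([0, 62, 0]) rotate([0, atan2(392, 735), 0]) cube([33, 55, 833]);
translate([865, 62, 0]) mirror([1, 0, 0]) rotate([0, atan2(392, 735), 0]) cube([33, 55, 833]);
translate([0, 1148, 0]) rotate([0, atan2(392, 735), 0]) cube([33, 55, 833]);
translate([865, 1148, 0]) mirror([1, 0, 0]) rotate([0, atan2(392, 735), 0]) cube([33, 55, 833]);


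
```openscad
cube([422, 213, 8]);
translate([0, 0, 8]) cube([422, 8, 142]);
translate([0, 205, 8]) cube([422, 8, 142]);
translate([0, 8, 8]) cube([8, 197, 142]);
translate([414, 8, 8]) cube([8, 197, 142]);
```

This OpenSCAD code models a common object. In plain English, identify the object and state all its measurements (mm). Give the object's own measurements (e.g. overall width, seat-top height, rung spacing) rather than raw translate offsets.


An open-topped rectangular box: outside dimensions 422×213×150 mm, with a uniform wall and base thickness of 8 mm. The base is a full 422×213 slab on the floor; four walls sit on top of the base. The front and back walls (the −y and +y sides) span the full width; the two side walls fit between them.


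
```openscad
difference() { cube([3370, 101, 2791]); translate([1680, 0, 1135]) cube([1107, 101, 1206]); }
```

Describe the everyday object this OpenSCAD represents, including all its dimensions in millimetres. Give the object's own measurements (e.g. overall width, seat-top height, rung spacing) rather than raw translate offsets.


A wall 3370 mm long (x), 101 mm thick (y), 2791 mm tall, with a rectangular window opening cut through it. The opening is 1107 mm wide and 1206 mm tall; its sill is at z = 1135 mm and its near (−x) edge is 1680 mm from the wall's −x end. The opening passes through the full wall thickness.


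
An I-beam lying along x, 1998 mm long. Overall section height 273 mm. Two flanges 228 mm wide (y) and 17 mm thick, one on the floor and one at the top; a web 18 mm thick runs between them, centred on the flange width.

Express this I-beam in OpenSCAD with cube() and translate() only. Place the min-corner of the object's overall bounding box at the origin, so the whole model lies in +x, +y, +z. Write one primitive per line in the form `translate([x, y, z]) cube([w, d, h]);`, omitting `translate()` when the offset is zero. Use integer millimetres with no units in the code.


cube([1998, 228, 17]);
translate([0, 105, 17]) cube([1998, 18, 239]);
translate([0, 0, 256]) cube([1998, 228, 17]);


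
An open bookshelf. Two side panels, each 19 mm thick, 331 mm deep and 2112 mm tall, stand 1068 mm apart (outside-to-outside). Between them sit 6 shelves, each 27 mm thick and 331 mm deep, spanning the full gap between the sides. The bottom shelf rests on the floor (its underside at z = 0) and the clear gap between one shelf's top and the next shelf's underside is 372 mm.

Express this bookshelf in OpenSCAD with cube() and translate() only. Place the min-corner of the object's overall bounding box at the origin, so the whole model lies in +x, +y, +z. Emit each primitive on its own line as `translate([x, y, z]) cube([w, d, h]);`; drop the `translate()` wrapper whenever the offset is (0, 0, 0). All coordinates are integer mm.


cube([19, 331, 2112]);
translate([1049, 0, 0]) cube([19, 331, 2112]);
translate([19, 0, 0]) cube([1030, 331, 27]);
translate([19, 0, 399]) cube([1030, 331, 27]);
translate([19, 0, 798]) cube([1030, 331, 27]);
translate([19, 0, 1197]) cube([1030, 331, 27]);
translate([19, 0, 1596]) cube([1030, 331, 27]);
translate([19, 0, 1995]) cube([1030, 331, 27]);


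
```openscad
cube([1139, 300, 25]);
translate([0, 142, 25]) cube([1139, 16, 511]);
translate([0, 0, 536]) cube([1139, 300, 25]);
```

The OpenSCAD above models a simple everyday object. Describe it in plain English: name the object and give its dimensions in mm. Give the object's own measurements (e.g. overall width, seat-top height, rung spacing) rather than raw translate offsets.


An I-beam lying along x, 1139 mm long. Overall section height 561 mm. Two flanges 300 mm wide (y) and 25 mm thick, one on the floor and one at the top; a web 16 mm thick runs between them, centred on the flange width.


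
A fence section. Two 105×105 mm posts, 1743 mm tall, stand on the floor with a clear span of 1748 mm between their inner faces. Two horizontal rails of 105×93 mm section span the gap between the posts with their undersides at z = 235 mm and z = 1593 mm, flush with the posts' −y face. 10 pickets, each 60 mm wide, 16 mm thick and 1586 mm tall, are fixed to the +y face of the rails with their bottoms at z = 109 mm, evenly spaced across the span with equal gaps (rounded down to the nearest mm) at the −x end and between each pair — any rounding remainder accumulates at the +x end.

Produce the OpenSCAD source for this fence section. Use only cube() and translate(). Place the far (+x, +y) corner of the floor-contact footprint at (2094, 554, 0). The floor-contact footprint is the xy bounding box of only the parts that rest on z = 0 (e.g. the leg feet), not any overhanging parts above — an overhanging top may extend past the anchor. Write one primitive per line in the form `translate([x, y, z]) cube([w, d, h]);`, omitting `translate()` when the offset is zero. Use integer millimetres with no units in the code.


translate([136, 449, 0]) cube([105, 105, 1743]);
translate([1989, 449, 0]) cube([105, 105, 1743]);
translate([241, 449, 235]) cube([1748, 105, 93]);
translate([241, 449, 1593]) cube([1748, 105, 93]);
translate([345, 554, 109]) cube([60, 16, 1586]);
translate([509, 554, 109]) cube([60, 16, 1586]);
translate([673, 554, 109]) cube([60, 16, 1586]);
translate([837, 554, 109]) cube([60, 16, 1586]);
translate([1001, 554, 109]) cube([60, 16, 1586]);
translate([1165, 554, 109]) cube([60, 16, 1586]);
translate([1329, 554, 109]) cube([60, 16, 1586]);
translate([1493, 554, 109]) cube([60, 16, 1586]);
translate([1657, 554, 109]) cube([60, 16, 1586]);
translate([1821, 554, 109]) cube([60, 16, 1586]);


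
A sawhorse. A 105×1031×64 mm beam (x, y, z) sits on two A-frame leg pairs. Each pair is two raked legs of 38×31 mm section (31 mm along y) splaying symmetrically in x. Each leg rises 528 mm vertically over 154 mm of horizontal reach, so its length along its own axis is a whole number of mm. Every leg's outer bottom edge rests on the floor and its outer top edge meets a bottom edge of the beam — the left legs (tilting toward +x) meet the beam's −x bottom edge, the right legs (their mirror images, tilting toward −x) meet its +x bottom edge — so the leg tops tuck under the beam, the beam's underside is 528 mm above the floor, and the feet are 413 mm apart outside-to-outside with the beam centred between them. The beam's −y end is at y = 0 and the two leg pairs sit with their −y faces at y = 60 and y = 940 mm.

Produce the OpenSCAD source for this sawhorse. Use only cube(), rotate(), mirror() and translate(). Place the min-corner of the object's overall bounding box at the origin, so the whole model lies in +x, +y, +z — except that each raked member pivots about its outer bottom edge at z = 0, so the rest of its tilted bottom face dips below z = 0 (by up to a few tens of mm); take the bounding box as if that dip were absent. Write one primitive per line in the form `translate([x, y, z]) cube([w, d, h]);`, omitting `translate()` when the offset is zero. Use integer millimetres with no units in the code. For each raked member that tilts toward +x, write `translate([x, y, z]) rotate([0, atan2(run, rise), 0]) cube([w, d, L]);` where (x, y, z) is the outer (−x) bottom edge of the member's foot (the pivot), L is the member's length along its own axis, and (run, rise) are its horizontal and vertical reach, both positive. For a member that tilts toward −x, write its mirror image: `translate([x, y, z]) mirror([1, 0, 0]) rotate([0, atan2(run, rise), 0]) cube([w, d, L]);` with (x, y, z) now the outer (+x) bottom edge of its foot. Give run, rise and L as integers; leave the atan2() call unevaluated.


translate([154, 0, 528]) cube([105, 1031, 64]);
translate([0, 60, 0]) rotate([0, atan2(154, 528), 0]) cube([38, 31, 550]);
translate([413, 60, 0]) mirror([1, 0, 0]) rotate([0, atan2(154, 528), 0]) cube([38, 31, 550]);
translate([0, 940, 0]) rotate([0, atan2(154, 528), 0]) cube([38, 31, 550]);
translate([413, 940, 0]) mirror([1, 0, 0]) rotate([0, atan2(154, 528), 0]) cube([38, 31, 550]);


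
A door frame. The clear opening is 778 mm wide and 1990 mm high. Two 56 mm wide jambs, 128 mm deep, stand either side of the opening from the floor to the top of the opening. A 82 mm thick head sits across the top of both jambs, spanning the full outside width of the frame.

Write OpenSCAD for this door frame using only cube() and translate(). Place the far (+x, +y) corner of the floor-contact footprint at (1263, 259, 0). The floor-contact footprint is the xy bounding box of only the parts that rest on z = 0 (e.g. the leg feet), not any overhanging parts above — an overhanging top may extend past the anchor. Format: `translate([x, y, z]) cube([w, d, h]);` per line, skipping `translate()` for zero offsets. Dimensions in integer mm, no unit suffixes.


translate([373, 131, 0]) cube([56, 128, 1990]);
translate([1207, 131, 0]) cube([56, 128, 1990]);
translate([373, 131, 1990]) cube([890, 128, 82]);


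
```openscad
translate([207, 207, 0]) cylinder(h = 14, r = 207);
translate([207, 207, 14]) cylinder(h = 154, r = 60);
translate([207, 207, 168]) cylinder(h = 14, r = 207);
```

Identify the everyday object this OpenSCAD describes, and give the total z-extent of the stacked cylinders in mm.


A spool. The overall height is 182 mm.

Three coaxial cylinders, large–small–large — a spool. Two 14 mm flanges and a 154 mm core give 14 + 154 + 14 = 182 mm.


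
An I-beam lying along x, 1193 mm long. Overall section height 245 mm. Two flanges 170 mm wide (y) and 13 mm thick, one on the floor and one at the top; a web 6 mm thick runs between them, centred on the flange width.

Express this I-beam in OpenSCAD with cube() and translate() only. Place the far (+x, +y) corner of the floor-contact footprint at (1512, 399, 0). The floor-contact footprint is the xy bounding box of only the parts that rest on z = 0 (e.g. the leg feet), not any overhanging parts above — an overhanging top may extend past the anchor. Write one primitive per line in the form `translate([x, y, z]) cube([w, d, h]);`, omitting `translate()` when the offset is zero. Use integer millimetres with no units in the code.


translate([319, 229, 0]) cube([1193, 170, 13]);
translate([319, 311, 13]) cube([1193, 6, 219]);
translate([319, 229, 232]) cube([1193, 170, 13]);


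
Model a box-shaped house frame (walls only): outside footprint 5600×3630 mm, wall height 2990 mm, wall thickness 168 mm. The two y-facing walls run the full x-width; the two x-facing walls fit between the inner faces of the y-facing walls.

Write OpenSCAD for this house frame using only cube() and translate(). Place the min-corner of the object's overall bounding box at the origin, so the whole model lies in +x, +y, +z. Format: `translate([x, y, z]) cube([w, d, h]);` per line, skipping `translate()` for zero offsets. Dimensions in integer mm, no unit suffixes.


cube([5600, 168, 2990]);
translate([0, 3462, 0]) cube([5600, 168, 2990]);
translate([0, 168, 0]) cube([168, 3294, 2990]);
translate([5432, 168, 0]) cube([168, 3294, 2990]);


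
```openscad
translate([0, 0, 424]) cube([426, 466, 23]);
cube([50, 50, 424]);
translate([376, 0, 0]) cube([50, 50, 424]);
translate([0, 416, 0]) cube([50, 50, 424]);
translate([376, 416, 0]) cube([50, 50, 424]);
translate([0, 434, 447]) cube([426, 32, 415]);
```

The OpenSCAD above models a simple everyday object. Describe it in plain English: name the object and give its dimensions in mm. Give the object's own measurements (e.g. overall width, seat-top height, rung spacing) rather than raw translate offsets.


A chair. The seat is a 426×466×23 mm slab with its top at z = 447 mm, on four 50×50 mm corner legs (flush with the seat edges, standing on z = 0). A flat backrest 32 mm thick, 415 mm tall, spans the full seat width and rises from the seat top along its +y edge, rear face flush with the rear of the seat.


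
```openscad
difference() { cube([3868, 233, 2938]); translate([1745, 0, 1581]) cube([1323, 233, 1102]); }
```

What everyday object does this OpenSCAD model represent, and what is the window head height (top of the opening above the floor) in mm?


A wall with a window opening. The window head height is 2683 mm.

A wall with a rectangular opening subtracted — a window. Sill at z = 1581, opening 1102 mm tall, so the head is at 1581 + 1102 = 2683 mm.


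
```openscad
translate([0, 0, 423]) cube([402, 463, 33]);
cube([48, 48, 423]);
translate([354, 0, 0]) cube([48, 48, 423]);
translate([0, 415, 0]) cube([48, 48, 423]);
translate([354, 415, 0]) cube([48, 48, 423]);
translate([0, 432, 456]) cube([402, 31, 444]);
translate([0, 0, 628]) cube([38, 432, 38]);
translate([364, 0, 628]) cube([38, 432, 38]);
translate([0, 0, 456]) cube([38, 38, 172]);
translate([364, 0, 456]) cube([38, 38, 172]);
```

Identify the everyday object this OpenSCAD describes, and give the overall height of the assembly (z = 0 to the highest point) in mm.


A chair. The overall height is 900 mm.

A slab on four corner posts with a tall panel at the back — a chair. The seat slab sits at z = 423 with thickness 33, and the 444 mm backrest starts at the seat top, so the overall height is 423 + 33 + 444 = 900 mm.


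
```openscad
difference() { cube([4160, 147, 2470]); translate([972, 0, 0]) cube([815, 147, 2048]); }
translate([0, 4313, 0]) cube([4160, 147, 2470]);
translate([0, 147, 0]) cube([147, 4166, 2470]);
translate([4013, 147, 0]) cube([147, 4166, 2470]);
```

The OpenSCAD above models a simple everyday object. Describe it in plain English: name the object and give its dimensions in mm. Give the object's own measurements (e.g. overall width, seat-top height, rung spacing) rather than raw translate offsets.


A single room: four walls, each 2470 mm tall and 147 mm thick, enclosing an outside footprint 4160×4460 mm (x × y), no floor or roof. The front and back walls (−y and +y sides) run the full x-width; the side walls fit between their inner faces. A door opening 815 mm wide and 2048 mm tall is cut through the front wall from the floor up, its −x edge 972 mm from the wall's −x end.


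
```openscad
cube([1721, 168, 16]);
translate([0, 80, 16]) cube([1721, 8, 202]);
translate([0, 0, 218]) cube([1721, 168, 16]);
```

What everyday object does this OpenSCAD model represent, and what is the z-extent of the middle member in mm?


An I-beam. The web height is 202 mm.

Two wide flanges with a thin centred web — an I-beam. Overall 234 mm minus two 16 mm flanges gives a web of 234 − 2·16 = 202 mm.


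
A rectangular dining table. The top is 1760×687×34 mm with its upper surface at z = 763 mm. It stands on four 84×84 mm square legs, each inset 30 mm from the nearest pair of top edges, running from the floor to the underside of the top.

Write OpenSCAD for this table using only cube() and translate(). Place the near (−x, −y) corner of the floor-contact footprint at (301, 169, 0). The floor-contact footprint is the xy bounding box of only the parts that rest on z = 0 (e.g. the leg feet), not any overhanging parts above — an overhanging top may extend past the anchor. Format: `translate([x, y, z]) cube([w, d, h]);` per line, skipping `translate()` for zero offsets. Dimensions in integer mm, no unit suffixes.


// leg_h = 763 - 34 = 729
translate([271, 139, 729]) cube([1760, 687, 34]);
translate([301, 169, 0]) cube([84, 84, 729]);
translate([1917, 169, 0]) cube([84, 84, 729]);
translate([301, 712, 0]) cube([84, 84, 729]);
translate([1917, 712, 0]) cube([84, 84, 729]);


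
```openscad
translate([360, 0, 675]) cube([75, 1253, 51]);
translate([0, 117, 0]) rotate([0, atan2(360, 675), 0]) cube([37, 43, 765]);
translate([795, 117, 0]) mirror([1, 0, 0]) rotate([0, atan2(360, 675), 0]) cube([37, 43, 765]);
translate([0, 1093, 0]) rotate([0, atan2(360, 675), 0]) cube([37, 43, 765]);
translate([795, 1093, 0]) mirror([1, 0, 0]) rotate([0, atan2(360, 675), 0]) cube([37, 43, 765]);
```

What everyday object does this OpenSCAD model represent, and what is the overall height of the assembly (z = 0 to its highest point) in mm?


A sawhorse. The overall height is 726 mm.

A beam across two mirrored pairs of raked legs — a sawhorse. The beam's underside is at z = 675 (matching the legs' vertical rise in atan2(360, 675)) and the beam is 51 mm tall, so its top is at 675 + 51 = 726 mm. The raked legs top out at the beam's underside, so that is the highest point.


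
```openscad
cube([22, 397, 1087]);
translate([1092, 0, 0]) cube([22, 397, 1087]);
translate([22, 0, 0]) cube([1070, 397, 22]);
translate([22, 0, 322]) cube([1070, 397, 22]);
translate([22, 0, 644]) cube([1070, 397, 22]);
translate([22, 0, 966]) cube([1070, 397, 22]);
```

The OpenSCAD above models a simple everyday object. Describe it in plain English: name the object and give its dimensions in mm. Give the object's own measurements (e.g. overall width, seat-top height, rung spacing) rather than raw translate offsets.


An open bookshelf. Two side panels, each 22 mm thick, 397 mm deep and 1087 mm tall, stand 1114 mm apart (outside-to-outside). Between them sit 4 shelves, each 22 mm thick and 397 mm deep, spanning the full gap between the sides. The bottom shelf rests on the floor (its underside at z = 0) and the clear gap between one shelf's top and the next shelf's underside is 300 mm.


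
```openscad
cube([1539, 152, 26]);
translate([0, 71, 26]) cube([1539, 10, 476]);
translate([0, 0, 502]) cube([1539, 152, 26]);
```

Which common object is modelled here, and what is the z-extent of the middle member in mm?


An I-beam. The web height is 476 mm.

Two wide flanges with a thin centred web — an I-beam. Overall 528 mm minus two 26 mm flanges gives a web of 528 − 2·26 = 476 mm.


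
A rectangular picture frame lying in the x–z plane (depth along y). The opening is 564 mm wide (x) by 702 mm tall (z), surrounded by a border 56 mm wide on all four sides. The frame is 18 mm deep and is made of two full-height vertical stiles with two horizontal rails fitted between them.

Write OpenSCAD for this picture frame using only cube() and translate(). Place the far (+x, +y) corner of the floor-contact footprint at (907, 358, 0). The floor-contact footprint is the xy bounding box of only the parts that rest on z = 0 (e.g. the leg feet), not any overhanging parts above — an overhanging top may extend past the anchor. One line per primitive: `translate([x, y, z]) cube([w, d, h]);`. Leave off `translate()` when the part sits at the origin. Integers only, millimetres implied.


translate([231, 340, 0]) cube([56, 18, 814]);
translate([851, 340, 0]) cube([56, 18, 814]);
translate([287, 340, 0]) cube([564, 18, 56]);
translate([287, 340, 758]) cube([564, 18, 56]);


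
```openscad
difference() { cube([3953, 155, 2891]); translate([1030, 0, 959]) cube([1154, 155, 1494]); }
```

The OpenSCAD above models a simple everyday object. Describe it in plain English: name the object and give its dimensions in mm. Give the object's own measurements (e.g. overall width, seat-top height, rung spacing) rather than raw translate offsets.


A wall 3953 mm long (x), 155 mm thick (y), 2891 mm tall, with a rectangular window opening cut through it. The opening is 1154 mm wide and 1494 mm tall; its sill is at z = 959 mm and its near (−x) edge is 1030 mm from the wall's −x end. The opening passes through the full wall thickness.


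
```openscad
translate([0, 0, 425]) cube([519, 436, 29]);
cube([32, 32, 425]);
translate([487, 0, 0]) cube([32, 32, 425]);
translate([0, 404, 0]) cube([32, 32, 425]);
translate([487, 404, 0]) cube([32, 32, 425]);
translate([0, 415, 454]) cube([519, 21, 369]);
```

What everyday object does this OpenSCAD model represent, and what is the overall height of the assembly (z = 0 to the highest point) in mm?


A chair. The overall height is 823 mm.

A slab on four corner posts with a tall panel at the back — a chair. The seat slab sits at z = 425 with thickness 29, and the 369 mm backrest starts at the seat top, so the overall height is 425 + 29 + 369 = 823 mm.


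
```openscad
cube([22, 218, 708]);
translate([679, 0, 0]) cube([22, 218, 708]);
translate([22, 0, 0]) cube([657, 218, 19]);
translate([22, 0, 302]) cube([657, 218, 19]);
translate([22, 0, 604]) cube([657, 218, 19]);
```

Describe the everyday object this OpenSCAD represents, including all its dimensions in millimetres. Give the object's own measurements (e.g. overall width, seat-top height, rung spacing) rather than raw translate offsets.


An open bookshelf. Two side panels, each 22 mm thick, 218 mm deep and 708 mm tall, stand 701 mm apart (outside-to-outside). Between them sit 3 shelves, each 19 mm thick and 218 mm deep, spanning the full gap between the sides. The bottom shelf rests on the floor (its underside at z = 0) and the clear gap between one shelf's top and the next shelf's underside is 283 mm.
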